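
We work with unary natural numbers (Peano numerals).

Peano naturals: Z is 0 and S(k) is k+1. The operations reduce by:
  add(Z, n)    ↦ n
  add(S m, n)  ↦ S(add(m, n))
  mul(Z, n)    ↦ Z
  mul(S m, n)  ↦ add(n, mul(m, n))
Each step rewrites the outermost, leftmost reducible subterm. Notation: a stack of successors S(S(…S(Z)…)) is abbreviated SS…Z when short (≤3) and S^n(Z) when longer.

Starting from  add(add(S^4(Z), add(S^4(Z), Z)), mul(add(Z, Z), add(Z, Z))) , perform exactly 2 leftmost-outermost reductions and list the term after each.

Answer: after 2 steps: S(add(add(SSSZ, add(S^4(Z), Z)), mul(add(Z, Z), add(Z, Z))))

Working:
  start: add(add(S^4(Z), add(S^4(Z), Z)), mul(add(Z, Z), add(Z, Z)))
  step 1: add(S(add(SSSZ, add(S^4(Z), Z))), mul(add(Z, Z), add(Z, Z)))
  step 2: S(add(add(SSSZ, add(S^4(Z), Z)), mul(add(Z, Z), add(Z, Z))))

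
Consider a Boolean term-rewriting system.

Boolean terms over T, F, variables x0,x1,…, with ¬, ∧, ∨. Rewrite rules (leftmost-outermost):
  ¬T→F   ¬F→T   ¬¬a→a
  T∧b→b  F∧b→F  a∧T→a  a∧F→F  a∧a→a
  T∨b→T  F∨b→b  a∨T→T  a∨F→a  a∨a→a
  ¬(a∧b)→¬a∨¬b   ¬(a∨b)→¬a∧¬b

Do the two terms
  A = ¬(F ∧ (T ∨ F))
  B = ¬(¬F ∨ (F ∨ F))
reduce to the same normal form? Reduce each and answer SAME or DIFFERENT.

Answer: DIFFERENT — A ⇓ T, B ⇓ F

Working:
Term A:
  start: ¬(F ∧ (T ∨ F))
  [1] ¬F ∨ ¬(T ∨ F)
  [2] T ∨ ¬(T ∨ F)
  [3] T

Term B:
  start: ¬(¬F ∨ (F ∨ F))
  [1] ¬¬F ∧ ¬(F ∨ F)
  [2] F ∧ ¬(F ∨ F)
  [3] F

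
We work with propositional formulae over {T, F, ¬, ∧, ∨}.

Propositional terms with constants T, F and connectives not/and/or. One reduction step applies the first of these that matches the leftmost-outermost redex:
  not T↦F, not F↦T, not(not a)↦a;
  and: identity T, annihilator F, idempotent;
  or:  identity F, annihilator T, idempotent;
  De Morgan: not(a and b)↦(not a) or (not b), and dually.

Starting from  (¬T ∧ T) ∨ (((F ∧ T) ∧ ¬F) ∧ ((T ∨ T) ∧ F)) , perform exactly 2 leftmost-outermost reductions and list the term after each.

Answer: after 2 steps: F ∨ (((F ∧ T) ∧ ¬F) ∧ ((T ∨ T) ∧ F))

Derivation:
  start: (¬T ∧ T) ∨ (((F ∧ T) ∧ ¬F) ∧ ((T ∨ T) ∧ F))
  [1] ¬T ∨ (((F ∧ T) ∧ ¬F) ∧ ((T ∨ T) ∧ F))
  [2] F ∨ (((F ∧ T) ∧ ¬F) ∧ ((T ∨ T) ∧ F))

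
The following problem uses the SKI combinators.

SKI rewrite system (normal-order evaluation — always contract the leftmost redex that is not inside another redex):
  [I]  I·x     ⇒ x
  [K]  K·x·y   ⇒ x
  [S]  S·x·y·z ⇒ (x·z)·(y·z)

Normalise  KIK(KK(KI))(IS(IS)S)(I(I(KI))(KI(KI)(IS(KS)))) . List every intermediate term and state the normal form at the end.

Answer: normal form = SSS  (in 6 steps)

Working:
  start: KIK(KK(KI))(IS(IS)S)(I(I(KI))(KI(KI)(IS(KS))))
  step 1: I(KK(KI))(IS(IS)S)(I(I(KI))(KI(KI)(IS(KS))))
  step 2: KK(KI)(IS(IS)S)(I(I(KI))(KI(KI)(IS(KS))))
  step 3: K(IS(IS)S)(I(I(KI))(KI(KI)(IS(KS))))
  step 4: IS(IS)S
  step 5: S(IS)S
  step 6: SSS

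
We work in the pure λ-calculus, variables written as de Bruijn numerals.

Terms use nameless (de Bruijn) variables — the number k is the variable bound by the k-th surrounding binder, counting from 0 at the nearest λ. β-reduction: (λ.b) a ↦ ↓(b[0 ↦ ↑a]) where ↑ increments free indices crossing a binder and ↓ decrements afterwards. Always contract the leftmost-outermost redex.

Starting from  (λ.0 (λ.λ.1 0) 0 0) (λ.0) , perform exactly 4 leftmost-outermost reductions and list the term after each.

Answer: after 4 steps: (λ.0) (λ.0)

Working:
  start: (λ.0 (λ.λ.1 0) 0 0) (λ.0)
  step 1: (λ.0) (λ.λ.1 0) (λ.0) (λ.0)
  step 2: (λ.λ.1 0) (λ.0) (λ.0)
  step 3: (λ.(λ.0) 0) (λ.0)
  step 4: (λ.0) (λ.0)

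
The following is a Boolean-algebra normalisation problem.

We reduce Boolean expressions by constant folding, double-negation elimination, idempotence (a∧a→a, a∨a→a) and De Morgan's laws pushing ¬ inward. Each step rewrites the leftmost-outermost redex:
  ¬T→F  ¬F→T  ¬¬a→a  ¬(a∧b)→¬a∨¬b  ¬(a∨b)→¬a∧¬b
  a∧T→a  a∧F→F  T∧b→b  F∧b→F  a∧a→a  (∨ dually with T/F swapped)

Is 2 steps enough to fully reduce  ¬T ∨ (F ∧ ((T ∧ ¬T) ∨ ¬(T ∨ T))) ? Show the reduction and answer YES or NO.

  start: ¬T ∨ (F ∧ ((T ∧ ¬T) ∨ ¬(T ∨ T)))
  [1] F ∨ (F ∧ ((T ∧ ¬T) ∨ ¬(T ∨ T)))
  [2] F ∧ ((T ∧ ¬T) ∨ ¬(T ∨ T))

Answer: NO — after 2 steps the term is F ∧ ((T ∧ ¬T) ∨ ¬(T ∨ T)), not yet normal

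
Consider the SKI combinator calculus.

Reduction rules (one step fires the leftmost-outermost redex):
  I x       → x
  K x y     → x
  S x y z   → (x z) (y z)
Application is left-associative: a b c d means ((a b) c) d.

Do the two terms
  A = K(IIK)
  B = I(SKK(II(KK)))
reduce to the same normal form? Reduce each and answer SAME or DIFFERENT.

Answer: SAME — A ⇓ KK, B ⇓ KK

Reduction:
Term A:
  start: K(IIK)
  step 1: K(IK)
  step 2: KK

Term B:
  start: I(SKK(II(KK)))
  step 1: SKK(II(KK))
  step 2: K(II(KK))(K(II(KK)))
  step 3: II(KK)
  step 4: I(KK)
  step 5: KK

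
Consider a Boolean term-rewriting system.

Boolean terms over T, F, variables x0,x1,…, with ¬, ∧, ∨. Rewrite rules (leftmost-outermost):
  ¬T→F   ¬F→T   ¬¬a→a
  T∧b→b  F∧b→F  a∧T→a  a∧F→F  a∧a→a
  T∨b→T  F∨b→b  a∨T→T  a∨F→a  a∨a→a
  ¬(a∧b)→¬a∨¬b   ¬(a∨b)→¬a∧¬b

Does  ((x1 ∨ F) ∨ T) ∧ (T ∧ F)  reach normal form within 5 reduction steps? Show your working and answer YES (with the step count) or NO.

  start: ((x1 ∨ F) ∨ T) ∧ (T ∧ F)
  step 1: T ∧ (T ∧ F)
  step 2: T ∧ F
  step 3: F

Answer: YES — reaches normal form F in 3 ≤ 5 steps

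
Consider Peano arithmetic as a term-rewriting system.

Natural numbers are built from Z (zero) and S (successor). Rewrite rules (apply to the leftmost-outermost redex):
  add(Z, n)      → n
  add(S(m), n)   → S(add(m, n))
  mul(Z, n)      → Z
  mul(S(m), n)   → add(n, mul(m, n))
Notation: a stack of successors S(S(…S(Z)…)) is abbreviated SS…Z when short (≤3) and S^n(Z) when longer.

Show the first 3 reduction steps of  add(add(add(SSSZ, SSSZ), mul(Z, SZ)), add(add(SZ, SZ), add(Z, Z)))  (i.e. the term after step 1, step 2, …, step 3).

Answer: after 3 steps: S(add(add(add(SSZ, SSSZ), mul(Z, SZ)), add(add(SZ, SZ), add(Z, Z))))

Reduction:
  start: add(add(add(SSSZ, SSSZ), mul(Z, SZ)), add(add(SZ, SZ), add(Z, Z)))
  [1] add(add(S(add(SSZ, SSSZ)), mul(Z, SZ)), add(add(SZ, SZ), add(Z, Z)))
  [2] add(S(add(add(SSZ, SSSZ), mul(Z, SZ))), add(add(SZ, SZ), add(Z, Z)))
  [3] S(add(add(add(SSZ, SSSZ), mul(Z, SZ)), add(add(SZ, SZ), add(Z, Z))))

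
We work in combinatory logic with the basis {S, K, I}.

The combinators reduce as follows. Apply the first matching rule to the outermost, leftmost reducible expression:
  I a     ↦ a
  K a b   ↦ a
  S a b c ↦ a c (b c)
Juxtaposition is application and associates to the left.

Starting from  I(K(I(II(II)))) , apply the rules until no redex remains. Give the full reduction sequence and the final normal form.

  start: I(K(I(II(II))))
  step 1: K(I(II(II)))
  step 2: K(II(II))
  step 3: K(I(II))
  step 4: K(II)
  step 5: KI

Answer: normal form = KI  (in 5 steps)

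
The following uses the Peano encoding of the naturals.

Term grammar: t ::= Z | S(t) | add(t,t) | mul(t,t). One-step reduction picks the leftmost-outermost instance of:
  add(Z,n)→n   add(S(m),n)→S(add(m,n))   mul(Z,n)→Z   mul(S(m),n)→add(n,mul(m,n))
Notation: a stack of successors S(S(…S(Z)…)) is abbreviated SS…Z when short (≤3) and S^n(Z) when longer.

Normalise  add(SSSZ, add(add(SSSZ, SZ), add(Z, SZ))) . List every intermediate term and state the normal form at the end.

Answer: normal form = S^8(Z)  (in 14 steps)

Working:
  start: add(SSSZ, add(add(SSSZ, SZ), add(Z, SZ)))
  [1] S(add(SSZ, add(add(SSSZ, SZ), add(Z, SZ))))
  [2] S(S(add(SZ, add(add(SSSZ, SZ), add(Z, SZ)))))
  [3] S(S(S(add(Z, add(add(SSSZ, SZ), add(Z, SZ))))))
  [4] S(S(S(add(add(SSSZ, SZ), add(Z, SZ)))))
  [5] S(S(S(add(S(add(SSZ, SZ)), add(Z, SZ)))))
  [6] S(S(S(S(add(add(SSZ, SZ), add(Z, SZ))))))
  [7] S(S(S(S(add(S(add(SZ, SZ)), add(Z, SZ))))))
  [8] S(S(S(S(S(add(add(SZ, SZ), add(Z, SZ)))))))
  [9] S(S(S(S(S(add(S(add(Z, SZ)), add(Z, SZ)))))))
  [10] S(S(S(S(S(S(add(add(Z, SZ), add(Z, SZ))))))))
  [11] S(S(S(S(S(S(add(SZ, add(Z, SZ))))))))
  [12] S(S(S(S(S(S(S(add(Z, add(Z, SZ)))))))))
  [13] S(S(S(S(S(S(S(add(Z, SZ))))))))
  [14] S^8(Z)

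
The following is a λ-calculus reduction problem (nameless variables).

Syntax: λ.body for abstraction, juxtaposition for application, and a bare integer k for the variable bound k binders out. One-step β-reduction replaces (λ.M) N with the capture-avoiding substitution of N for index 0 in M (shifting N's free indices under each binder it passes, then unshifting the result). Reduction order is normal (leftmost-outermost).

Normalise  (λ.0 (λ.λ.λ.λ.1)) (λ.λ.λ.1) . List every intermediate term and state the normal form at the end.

Answer: normal form = λ.λ.1  (in 2 steps)

Working:
  start: (λ.0 (λ.λ.λ.λ.1)) (λ.λ.λ.1)
  [1] (λ.λ.λ.1) (λ.λ.λ.λ.1)
  [2] λ.λ.1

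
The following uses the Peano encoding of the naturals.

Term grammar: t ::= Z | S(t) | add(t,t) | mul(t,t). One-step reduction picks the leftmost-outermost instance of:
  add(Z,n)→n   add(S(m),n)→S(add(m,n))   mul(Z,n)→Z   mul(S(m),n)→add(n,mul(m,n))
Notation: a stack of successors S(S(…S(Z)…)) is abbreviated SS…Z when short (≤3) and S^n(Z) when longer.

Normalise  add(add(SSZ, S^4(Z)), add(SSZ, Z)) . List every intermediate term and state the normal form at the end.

  start: add(add(SSZ, S^4(Z)), add(SSZ, Z))
  →1  add(S(add(SZ, S^4(Z))), add(SSZ, Z))
  →2  S(add(add(SZ, S^4(Z)), add(SSZ, Z)))
  →3  S(add(S(add(Z, S^4(Z))), add(SSZ, Z)))
  →4  S(S(add(add(Z, S^4(Z)), add(SSZ, Z))))
  →5  S(S(add(S^4(Z), add(SSZ, Z))))
  →6  S(S(S(add(SSSZ, add(SSZ, Z)))))
  →7  S(S(S(S(add(SSZ, add(SSZ, Z))))))
  →8  S(S(S(S(S(add(SZ, add(SSZ, Z)))))))
  →9  S(S(S(S(S(S(add(Z, add(SSZ, Z))))))))
  →10  S(S(S(S(S(S(add(SSZ, Z)))))))
  →11  S(S(S(S(S(S(S(add(SZ, Z))))))))
  →12  S(S(S(S(S(S(S(S(add(Z, Z)))))))))
  →13  S^8(Z)

Answer: normal form = S^8(Z)  (in 13 steps)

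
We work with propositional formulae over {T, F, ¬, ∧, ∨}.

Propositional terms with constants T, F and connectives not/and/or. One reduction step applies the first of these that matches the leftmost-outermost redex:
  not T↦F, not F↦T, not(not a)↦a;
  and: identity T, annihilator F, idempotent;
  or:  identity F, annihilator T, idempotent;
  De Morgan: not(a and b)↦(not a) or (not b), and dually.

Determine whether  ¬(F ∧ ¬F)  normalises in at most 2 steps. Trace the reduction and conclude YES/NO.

Answer: NO — after 2 steps the term is T ∨ ¬¬F, not yet normal

Working:
  start: ¬(F ∧ ¬F)
  step 1: ¬F ∨ ¬¬F
  step 2: T ∨ ¬¬F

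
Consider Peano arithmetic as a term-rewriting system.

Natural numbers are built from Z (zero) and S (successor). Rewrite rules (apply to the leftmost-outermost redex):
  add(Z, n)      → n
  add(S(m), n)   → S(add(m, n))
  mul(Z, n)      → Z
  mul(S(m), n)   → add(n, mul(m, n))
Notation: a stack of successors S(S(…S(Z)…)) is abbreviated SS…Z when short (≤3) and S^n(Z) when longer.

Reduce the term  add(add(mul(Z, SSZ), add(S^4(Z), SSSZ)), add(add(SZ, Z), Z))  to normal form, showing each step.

Answer: normal form = S^8(Z)  (in 19 steps)

Derivation:
  start: add(add(mul(Z, SSZ), add(S^4(Z), SSSZ)), add(add(SZ, Z), Z))
  →1  add(add(Z, add(S^4(Z), SSSZ)), add(add(SZ, Z), Z))
  →2  add(add(S^4(Z), SSSZ), add(add(SZ, Z), Z))
  →3  add(S(add(SSSZ, SSSZ)), add(add(SZ, Z), Z))
  →4  S(add(add(SSSZ, SSSZ), add(add(SZ, Z), Z)))
  →5  S(add(S(add(SSZ, SSSZ)), add(add(SZ, Z), Z)))
  →6  S(S(add(add(SSZ, SSSZ), add(add(SZ, Z), Z))))
  →7  S(S(add(S(add(SZ, SSSZ)), add(add(SZ, Z), Z))))
  →8  S(S(S(add(add(SZ, SSSZ), add(add(SZ, Z), Z)))))
  →9  S(S(S(add(S(add(Z, SSSZ)), add(add(SZ, Z), Z)))))
  →10  S(S(S(S(add(add(Z, SSSZ), add(add(SZ, Z), Z))))))
  →11  S(S(S(S(add(SSSZ, add(add(SZ, Z), Z))))))
  →12  S(S(S(S(S(add(SSZ, add(add(SZ, Z), Z)))))))
  →13  S(S(S(S(S(S(add(SZ, add(add(SZ, Z), Z))))))))
  →14  S(S(S(S(S(S(S(add(Z, add(add(SZ, Z), Z)))))))))
  →15  S(S(S(S(S(S(S(add(add(SZ, Z), Z))))))))
  →16  S(S(S(S(S(S(S(add(S(add(Z, Z)), Z))))))))
  →17  S(S(S(S(S(S(S(S(add(add(Z, Z), Z)))))))))
  →18  S(S(S(S(S(S(S(S(add(Z, Z)))))))))
  →19  S^8(Z)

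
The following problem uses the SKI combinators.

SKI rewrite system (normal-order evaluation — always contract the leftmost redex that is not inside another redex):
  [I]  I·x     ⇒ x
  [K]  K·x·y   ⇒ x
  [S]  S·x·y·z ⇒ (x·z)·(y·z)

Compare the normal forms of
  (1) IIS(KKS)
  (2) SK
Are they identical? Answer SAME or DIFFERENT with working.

Answer: SAME — A ⇓ SK, B ⇓ SK

Derivation:
Term A:
  start: IIS(KKS)
  step 1: IS(KKS)
  step 2: S(KKS)
  step 3: SK

Term B:
  start: SK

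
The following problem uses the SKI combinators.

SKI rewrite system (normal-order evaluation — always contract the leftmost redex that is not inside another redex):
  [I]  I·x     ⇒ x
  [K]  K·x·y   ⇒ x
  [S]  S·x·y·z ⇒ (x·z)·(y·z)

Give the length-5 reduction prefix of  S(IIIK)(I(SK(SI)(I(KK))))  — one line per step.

  start: S(IIIK)(I(SK(SI)(I(KK))))
  [1] S(IIK)(I(SK(SI)(I(KK))))
  [2] S(IK)(I(SK(SI)(I(KK))))
  [3] SK(I(SK(SI)(I(KK))))
  [4] SK(SK(SI)(I(KK)))
  [5] SK(K(I(KK))(SI(I(KK))))

Answer: after 5 steps: SK(K(I(KK))(SI(I(KK))))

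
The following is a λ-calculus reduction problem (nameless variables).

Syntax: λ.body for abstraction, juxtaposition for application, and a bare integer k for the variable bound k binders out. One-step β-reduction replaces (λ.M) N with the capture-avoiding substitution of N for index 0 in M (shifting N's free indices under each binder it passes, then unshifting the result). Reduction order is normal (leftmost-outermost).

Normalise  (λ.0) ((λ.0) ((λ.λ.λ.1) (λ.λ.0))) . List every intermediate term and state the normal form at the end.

Answer: normal form = λ.λ.1  (in 3 steps)

Reduction:
  start: (λ.0) ((λ.0) ((λ.λ.λ.1) (λ.λ.0)))
  [1] (λ.0) ((λ.λ.λ.1) (λ.λ.0))
  [2] (λ.λ.λ.1) (λ.λ.0)
  [3] λ.λ.1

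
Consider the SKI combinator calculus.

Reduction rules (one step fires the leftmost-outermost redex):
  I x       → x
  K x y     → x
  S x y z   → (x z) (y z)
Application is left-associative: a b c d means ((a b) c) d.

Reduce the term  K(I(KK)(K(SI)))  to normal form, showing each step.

  start: K(I(KK)(K(SI)))
  [1] K(KK(K(SI)))
  [2] KK

Answer: normal form = KK  (in 2 steps)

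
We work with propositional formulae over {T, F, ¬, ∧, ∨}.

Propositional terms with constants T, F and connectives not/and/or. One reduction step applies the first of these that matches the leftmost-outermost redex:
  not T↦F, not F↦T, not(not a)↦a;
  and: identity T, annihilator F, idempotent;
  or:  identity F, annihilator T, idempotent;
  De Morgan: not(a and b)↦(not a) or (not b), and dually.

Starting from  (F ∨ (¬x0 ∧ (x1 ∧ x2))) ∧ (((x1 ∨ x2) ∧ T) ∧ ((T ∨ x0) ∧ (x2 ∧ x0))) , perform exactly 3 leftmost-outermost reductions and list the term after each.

Answer: after 3 steps: (¬x0 ∧ (x1 ∧ x2)) ∧ ((x1 ∨ x2) ∧ (T ∧ (x2 ∧ x0)))

Working:
  start: (F ∨ (¬x0 ∧ (x1 ∧ x2))) ∧ (((x1 ∨ x2) ∧ T) ∧ ((T ∨ x0) ∧ (x2 ∧ x0)))
  →1  (¬x0 ∧ (x1 ∧ x2)) ∧ (((x1 ∨ x2) ∧ T) ∧ ((T ∨ x0) ∧ (x2 ∧ x0)))
  →2  (¬x0 ∧ (x1 ∧ x2)) ∧ ((x1 ∨ x2) ∧ ((T ∨ x0) ∧ (x2 ∧ x0)))
  →3  (¬x0 ∧ (x1 ∧ x2)) ∧ ((x1 ∨ x2) ∧ (T ∧ (x2 ∧ x0)))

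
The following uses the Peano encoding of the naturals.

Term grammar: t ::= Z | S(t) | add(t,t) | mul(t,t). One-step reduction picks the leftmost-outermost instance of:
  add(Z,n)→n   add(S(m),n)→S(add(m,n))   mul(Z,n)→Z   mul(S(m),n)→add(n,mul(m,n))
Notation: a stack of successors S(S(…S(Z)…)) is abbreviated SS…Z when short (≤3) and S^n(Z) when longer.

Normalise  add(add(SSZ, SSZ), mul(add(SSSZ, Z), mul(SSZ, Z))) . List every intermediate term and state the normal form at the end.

  start: add(add(SSZ, SSZ), mul(add(SSSZ, Z), mul(SSZ, Z)))
  [1] add(S(add(SZ, SSZ)), mul(add(SSSZ, Z), mul(SSZ, Z)))
  [2] S(add(add(SZ, SSZ), mul(add(SSSZ, Z), mul(SSZ, Z))))
  [3] S(add(S(add(Z, SSZ)), mul(add(SSSZ, Z), mul(SSZ, Z))))
  [4] S(S(add(add(Z, SSZ), mul(add(SSSZ, Z), mul(SSZ, Z)))))
  [5] S(S(add(SSZ, mul(add(SSSZ, Z), mul(SSZ, Z)))))
  [6] S(S(S(add(SZ, mul(add(SSSZ, Z), mul(SSZ, Z))))))
  [7] S(S(S(S(add(Z, mul(add(SSSZ, Z), mul(SSZ, Z)))))))
  [8] S(S(S(S(mul(add(SSSZ, Z), mul(SSZ, Z))))))
  [9] S(S(S(S(mul(S(add(SSZ, Z)), mul(SSZ, Z))))))
  [10] S(S(S(S(add(mul(SSZ, Z), mul(add(SSZ, Z), mul(SSZ, Z)))))))
  [11] S(S(S(S(add(add(Z, mul(SZ, Z)), mul(add(SSZ, Z), mul(SSZ, Z)))))))
  [12] S(S(S(S(add(mul(SZ, Z), mul(add(SSZ, Z), mul(SSZ, Z)))))))
  [13] S(S(S(S(add(add(Z, mul(Z, Z)), mul(add(SSZ, Z), mul(SSZ, Z)))))))
  [14] S(S(S(S(add(mul(Z, Z), mul(add(SSZ, Z), mul(SSZ, Z)))))))
  [15] S(S(S(S(add(Z, mul(add(SSZ, Z), mul(SSZ, Z)))))))
  [16] S(S(S(S(mul(add(SSZ, Z), mul(SSZ, Z))))))
  [17] S(S(S(S(mul(S(add(SZ, Z)), mul(SSZ, Z))))))
  [18] S(S(S(S(add(mul(SSZ, Z), mul(add(SZ, Z), mul(SSZ, Z)))))))
  [19] S(S(S(S(add(add(Z, mul(SZ, Z)), mul(add(SZ, Z), mul(SSZ, Z)))))))
  [20] S(S(S(S(add(mul(SZ, Z), mul(add(SZ, Z), mul(SSZ, Z)))))))
  [21] S(S(S(S(add(add(Z, mul(Z, Z)), mul(add(SZ, Z), mul(SSZ, Z)))))))
  [22] S(S(S(S(add(mul(Z, Z), mul(add(SZ, Z), mul(SSZ, Z)))))))
  [23] S(S(S(S(add(Z, mul(add(SZ, Z), mul(SSZ, Z)))))))
  [24] S(S(S(S(mul(add(SZ, Z), mul(SSZ, Z))))))
  [25] S(S(S(S(mul(S(add(Z, Z)), mul(SSZ, Z))))))
  [26] S(S(S(S(add(mul(SSZ, Z), mul(add(Z, Z), mul(SSZ, Z)))))))
  [27] S(S(S(S(add(add(Z, mul(SZ, Z)), mul(add(Z, Z), mul(SSZ, Z)))))))
  [28] S(S(S(S(add(mul(SZ, Z), mul(add(Z, Z), mul(SSZ, Z)))))))
  [29] S(S(S(S(add(add(Z, mul(Z, Z)), mul(add(Z, Z), mul(SSZ, Z)))))))
  [30] S(S(S(S(add(mul(Z, Z), mul(add(Z, Z), mul(SSZ, Z)))))))
  [31] S(S(S(S(add(Z, mul(add(Z, Z), mul(SSZ, Z)))))))
  [32] S(S(S(S(mul(add(Z, Z), mul(SSZ, Z))))))
  [33] S(S(S(S(mul(Z, mul(SSZ, Z))))))
  [34] S^4(Z)

Answer: normal form = S^4(Z)  (in 34 steps)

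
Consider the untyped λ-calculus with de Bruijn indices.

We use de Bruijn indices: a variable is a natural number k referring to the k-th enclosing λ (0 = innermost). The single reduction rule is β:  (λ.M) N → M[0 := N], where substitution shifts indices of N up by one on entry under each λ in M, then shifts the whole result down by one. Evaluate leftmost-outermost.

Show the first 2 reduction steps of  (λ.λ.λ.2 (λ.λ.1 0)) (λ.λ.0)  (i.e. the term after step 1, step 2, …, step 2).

  start: (λ.λ.λ.2 (λ.λ.1 0)) (λ.λ.0)
  step 1: λ.λ.(λ.λ.0) (λ.λ.1 0)
  step 2: λ.λ.λ.0

Answer: after 2 steps: λ.λ.λ.0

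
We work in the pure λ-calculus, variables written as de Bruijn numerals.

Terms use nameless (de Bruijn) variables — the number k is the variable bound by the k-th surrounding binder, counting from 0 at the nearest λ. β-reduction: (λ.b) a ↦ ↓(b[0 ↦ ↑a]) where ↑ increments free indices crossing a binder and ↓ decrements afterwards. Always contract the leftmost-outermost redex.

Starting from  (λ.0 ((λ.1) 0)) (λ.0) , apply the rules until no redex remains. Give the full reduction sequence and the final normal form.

  start: (λ.0 ((λ.1) 0)) (λ.0)
  step 1: (λ.0) ((λ.λ.0) (λ.0))
  step 2: (λ.λ.0) (λ.0)
  step 3: λ.0

Answer: normal form = λ.0  (in 3 steps)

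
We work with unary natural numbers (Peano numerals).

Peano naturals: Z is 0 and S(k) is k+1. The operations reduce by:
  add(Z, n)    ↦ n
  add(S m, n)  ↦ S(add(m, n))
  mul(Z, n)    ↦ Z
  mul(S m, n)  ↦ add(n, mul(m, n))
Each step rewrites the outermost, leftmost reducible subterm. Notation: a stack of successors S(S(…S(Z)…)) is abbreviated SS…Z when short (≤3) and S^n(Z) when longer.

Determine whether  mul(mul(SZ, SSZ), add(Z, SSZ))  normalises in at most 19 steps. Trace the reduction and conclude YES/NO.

  start: mul(mul(SZ, SSZ), add(Z, SSZ))
  [1] mul(add(SSZ, mul(Z, SSZ)), add(Z, SSZ))
  [2] mul(S(add(SZ, mul(Z, SSZ))), add(Z, SSZ))
  [3] add(add(Z, SSZ), mul(add(SZ, mul(Z, SSZ)), add(Z, SSZ)))
  [4] add(SSZ, mul(add(SZ, mul(Z, SSZ)), add(Z, SSZ)))
  [5] S(add(SZ, mul(add(SZ, mul(Z, SSZ)), add(Z, SSZ))))
  [6] S(S(add(Z, mul(add(SZ, mul(Z, SSZ)), add(Z, SSZ)))))
  [7] S(S(mul(add(SZ, mul(Z, SSZ)), add(Z, SSZ))))
  [8] S(S(mul(S(add(Z, mul(Z, SSZ))), add(Z, SSZ))))
  [9] S(S(add(add(Z, SSZ), mul(add(Z, mul(Z, SSZ)), add(Z, SSZ)))))
  [10] S(S(add(SSZ, mul(add(Z, mul(Z, SSZ)), add(Z, SSZ)))))
  [11] S(S(S(add(SZ, mul(add(Z, mul(Z, SSZ)), add(Z, SSZ))))))
  [12] S(S(S(S(add(Z, mul(add(Z, mul(Z, SSZ)), add(Z, SSZ)))))))
  [13] S(S(S(S(mul(add(Z, mul(Z, SSZ)), add(Z, SSZ))))))
  [14] S(S(S(S(mul(mul(Z, SSZ), add(Z, SSZ))))))
  [15] S(S(S(S(mul(Z, add(Z, SSZ))))))
  [16] S^4(Z)

Answer: YES — reaches normal form S^4(Z) in 16 ≤ 19 steps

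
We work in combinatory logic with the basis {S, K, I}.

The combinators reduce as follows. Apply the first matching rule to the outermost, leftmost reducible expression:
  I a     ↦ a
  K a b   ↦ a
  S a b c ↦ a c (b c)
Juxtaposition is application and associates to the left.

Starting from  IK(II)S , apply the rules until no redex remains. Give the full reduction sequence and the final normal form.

  start: IK(II)S
  step 1: K(II)S
  step 2: II
  step 3: I

Answer: normal form = I  (in 3 steps)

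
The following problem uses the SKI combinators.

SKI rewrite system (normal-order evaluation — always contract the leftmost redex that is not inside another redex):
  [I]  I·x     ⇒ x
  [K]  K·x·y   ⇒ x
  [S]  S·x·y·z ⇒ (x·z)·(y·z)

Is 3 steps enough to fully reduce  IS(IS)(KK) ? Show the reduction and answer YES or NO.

  start: IS(IS)(KK)
  [1] S(IS)(KK)
  [2] SS(KK)

Answer: YES — reaches normal form SS(KK) in 2 ≤ 3 steps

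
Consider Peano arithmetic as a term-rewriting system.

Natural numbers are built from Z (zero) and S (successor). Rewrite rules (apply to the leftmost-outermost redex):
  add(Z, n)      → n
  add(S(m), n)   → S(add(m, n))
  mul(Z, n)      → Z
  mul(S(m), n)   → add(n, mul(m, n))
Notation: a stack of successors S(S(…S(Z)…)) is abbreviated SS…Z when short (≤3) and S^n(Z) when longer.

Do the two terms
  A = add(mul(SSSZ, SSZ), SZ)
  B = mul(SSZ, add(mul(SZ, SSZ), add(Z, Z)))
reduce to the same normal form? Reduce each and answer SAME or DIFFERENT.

Term A:
  start: add(mul(SSSZ, SSZ), SZ)
  →1  add(add(SSZ, mul(SSZ, SSZ)), SZ)
  →2  add(S(add(SZ, mul(SSZ, SSZ))), SZ)
  →3  S(add(add(SZ, mul(SSZ, SSZ)), SZ))
  →4  S(add(S(add(Z, mul(SSZ, SSZ))), SZ))
  →5  S(S(add(add(Z, mul(SSZ, SSZ)), SZ)))
  →6  S(S(add(mul(SSZ, SSZ), SZ)))
  →7  S(S(add(add(SSZ, mul(SZ, SSZ)), SZ)))
  →8  S(S(add(S(add(SZ, mul(SZ, SSZ))), SZ)))
  →9  S(S(S(add(add(SZ, mul(SZ, SSZ)), SZ))))
  →10  S(S(S(add(S(add(Z, mul(SZ, SSZ))), SZ))))
  →11  S(S(S(S(add(add(Z, mul(SZ, SSZ)), SZ)))))
  →12  S(S(S(S(add(mul(SZ, SSZ), SZ)))))
  →13  S(S(S(S(add(add(SSZ, mul(Z, SSZ)), SZ)))))
  →14  S(S(S(S(add(S(add(SZ, mul(Z, SSZ))), SZ)))))
  →15  S(S(S(S(S(add(add(SZ, mul(Z, SSZ)), SZ))))))
  →16  S(S(S(S(S(add(S(add(Z, mul(Z, SSZ))), SZ))))))
  →17  S(S(S(S(S(S(add(add(Z, mul(Z, SSZ)), SZ)))))))
  →18  S(S(S(S(S(S(add(mul(Z, SSZ), SZ)))))))
  →19  S(S(S(S(S(S(add(Z, SZ)))))))
  →20  S^7(Z)

Term B:
  start: mul(SSZ, add(mul(SZ, SSZ), add(Z, Z)))
  →1  add(add(mul(SZ, SSZ), add(Z, Z)), mul(SZ, add(mul(SZ, SSZ), add(Z, Z))))
  →2  add(add(add(SSZ, mul(Z, SSZ)), add(Z, Z)), mul(SZ, add(mul(SZ, SSZ), add(Z, Z))))
  →3  add(add(S(add(SZ, mul(Z, SSZ))), add(Z, Z)), mul(SZ, add(mul(SZ, SSZ), add(Z, Z))))
  →4  add(S(add(add(SZ, mul(Z, SSZ)), add(Z, Z))), mul(SZ, add(mul(SZ, SSZ), add(Z, Z))))
  →5  S(add(add(add(SZ, mul(Z, SSZ)), add(Z, Z)), mul(SZ, add(mul(SZ, SSZ), add(Z, Z)))))
  →6  S(add(add(S(add(Z, mul(Z, SSZ))), add(Z, Z)), mul(SZ, add(mul(SZ, SSZ), add(Z, Z)))))
  →7  S(add(S(add(add(Z, mul(Z, SSZ)), add(Z, Z))), mul(SZ, add(mul(SZ, SSZ), add(Z, Z)))))
  →8  S(S(add(add(add(Z, mul(Z, SSZ)), add(Z, Z)), mul(SZ, add(mul(SZ, SSZ), add(Z, Z))))))
  →9  S(S(add(add(mul(Z, SSZ), add(Z, Z)), mul(SZ, add(mul(SZ, SSZ), add(Z, Z))))))
  →10  S(S(add(add(Z, add(Z, Z)), mul(SZ, add(mul(SZ, SSZ), add(Z, Z))))))
  →11  S(S(add(add(Z, Z), mul(SZ, add(mul(SZ, SSZ), add(Z, Z))))))
  →12  S(S(add(Z, mul(SZ, add(mul(SZ, SSZ), add(Z, Z))))))
  →13  S(S(mul(SZ, add(mul(SZ, SSZ), add(Z, Z)))))
  →14  S(S(add(add(mul(SZ, SSZ), add(Z, Z)), mul(Z, add(mul(SZ, SSZ), add(Z, Z))))))
  →15  S(S(add(add(add(SSZ, mul(Z, SSZ)), add(Z, Z)), mul(Z, add(mul(SZ, SSZ), add(Z, Z))))))
  →16  S(S(add(add(S(add(SZ, mul(Z, SSZ))), add(Z, Z)), mul(Z, add(mul(SZ, SSZ), add(Z, Z))))))
  →17  S(S(add(S(add(add(SZ, mul(Z, SSZ)), add(Z, Z))), mul(Z, add(mul(SZ, SSZ), add(Z, Z))))))
  →18  S(S(S(add(add(add(SZ, mul(Z, SSZ)), add(Z, Z)), mul(Z, add(mul(SZ, SSZ), add(Z, Z)))))))
  →19  S(S(S(add(add(S(add(Z, mul(Z, SSZ))), add(Z, Z)), mul(Z, add(mul(SZ, SSZ), add(Z, Z)))))))
  →20  S(S(S(add(S(add(add(Z, mul(Z, SSZ)), add(Z, Z))), mul(Z, add(mul(SZ, SSZ), add(Z, Z)))))))
  →21  S(S(S(S(add(add(add(Z, mul(Z, SSZ)), add(Z, Z)), mul(Z, add(mul(SZ, SSZ), add(Z, Z))))))))
  →22  S(S(S(S(add(add(mul(Z, SSZ), add(Z, Z)), mul(Z, add(mul(SZ, SSZ), add(Z, Z))))))))
  →23  S(S(S(S(add(add(Z, add(Z, Z)), mul(Z, add(mul(SZ, SSZ), add(Z, Z))))))))
  →24  S(S(S(S(add(add(Z, Z), mul(Z, add(mul(SZ, SSZ), add(Z, Z))))))))
  →25  S(S(S(S(add(Z, mul(Z, add(mul(SZ, SSZ), add(Z, Z))))))))
  →26  S(S(S(S(mul(Z, add(mul(SZ, SSZ), add(Z, Z)))))))
  →27  S^4(Z)

Answer: DIFFERENT — A ⇓ S^7(Z), B ⇓ S^4(Z)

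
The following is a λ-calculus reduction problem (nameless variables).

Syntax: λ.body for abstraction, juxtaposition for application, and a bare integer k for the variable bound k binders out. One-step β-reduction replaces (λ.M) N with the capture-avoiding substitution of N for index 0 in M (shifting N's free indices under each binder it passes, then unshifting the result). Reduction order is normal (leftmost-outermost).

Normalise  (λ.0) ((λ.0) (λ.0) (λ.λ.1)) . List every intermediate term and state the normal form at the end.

Answer: normal form = λ.λ.1  (in 3 steps)

Working:
  start: (λ.0) ((λ.0) (λ.0) (λ.λ.1))
  →1  (λ.0) (λ.0) (λ.λ.1)
  →2  (λ.0) (λ.λ.1)
  →3  λ.λ.1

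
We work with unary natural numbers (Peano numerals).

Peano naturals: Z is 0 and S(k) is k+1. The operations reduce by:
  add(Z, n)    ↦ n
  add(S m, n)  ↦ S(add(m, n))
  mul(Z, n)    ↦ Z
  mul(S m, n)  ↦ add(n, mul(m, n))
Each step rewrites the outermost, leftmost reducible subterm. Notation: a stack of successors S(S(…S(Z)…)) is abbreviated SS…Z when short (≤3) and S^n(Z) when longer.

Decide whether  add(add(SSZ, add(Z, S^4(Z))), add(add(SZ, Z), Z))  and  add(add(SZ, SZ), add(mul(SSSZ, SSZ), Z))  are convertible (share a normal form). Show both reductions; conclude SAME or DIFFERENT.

Answer: DIFFERENT — A ⇓ S^7(Z), B ⇓ S^8(Z)

Derivation:
Term A:
  start: add(add(SSZ, add(Z, S^4(Z))), add(add(SZ, Z), Z))
  [1] add(S(add(SZ, add(Z, S^4(Z)))), add(add(SZ, Z), Z))
  [2] S(add(add(SZ, add(Z, S^4(Z))), add(add(SZ, Z), Z)))
  [3] S(add(S(add(Z, add(Z, S^4(Z)))), add(add(SZ, Z), Z)))
  [4] S(S(add(add(Z, add(Z, S^4(Z))), add(add(SZ, Z), Z))))
  [5] S(S(add(add(Z, S^4(Z)), add(add(SZ, Z), Z))))
  [6] S(S(add(S^4(Z), add(add(SZ, Z), Z))))
  [7] S(S(S(add(SSSZ, add(add(SZ, Z), Z)))))
  [8] S(S(S(S(add(SSZ, add(add(SZ, Z), Z))))))
  [9] S(S(S(S(S(add(SZ, add(add(SZ, Z), Z)))))))
  [10] S(S(S(S(S(S(add(Z, add(add(SZ, Z), Z))))))))
  [11] S(S(S(S(S(S(add(add(SZ, Z), Z)))))))
  [12] S(S(S(S(S(S(add(S(add(Z, Z)), Z)))))))
  [13] S(S(S(S(S(S(S(add(add(Z, Z), Z))))))))
  [14] S(S(S(S(S(S(S(add(Z, Z))))))))
  [15] S^7(Z)

Term B:
  start: add(add(SZ, SZ), add(mul(SSSZ, SSZ), Z))
  [1] add(S(add(Z, SZ)), add(mul(SSSZ, SSZ), Z))
  [2] S(add(add(Z, SZ), add(mul(SSSZ, SSZ), Z)))
  [3] S(add(SZ, add(mul(SSSZ, SSZ), Z)))
  [4] S(S(add(Z, add(mul(SSSZ, SSZ), Z))))
  [5] S(S(add(mul(SSSZ, SSZ), Z)))
  [6] S(S(add(add(SSZ, mul(SSZ, SSZ)), Z)))
  [7] S(S(add(S(add(SZ, mul(SSZ, SSZ))), Z)))
  [8] S(S(S(add(add(SZ, mul(SSZ, SSZ)), Z))))
  [9] S(S(S(add(S(add(Z, mul(SSZ, SSZ))), Z))))
  [10] S(S(S(S(add(add(Z, mul(SSZ, SSZ)), Z)))))
  [11] S(S(S(S(add(mul(SSZ, SSZ), Z)))))
  [12] S(S(S(S(add(add(SSZ, mul(SZ, SSZ)), Z)))))
  [13] S(S(S(S(add(S(add(SZ, mul(SZ, SSZ))), Z)))))
  [14] S(S(S(S(S(add(add(SZ, mul(SZ, SSZ)), Z))))))
  [15] S(S(S(S(S(add(S(add(Z, mul(SZ, SSZ))), Z))))))
  [16] S(S(S(S(S(S(add(add(Z, mul(SZ, SSZ)), Z)))))))
  [17] S(S(S(S(S(S(add(mul(SZ, SSZ), Z)))))))
  [18] S(S(S(S(S(S(add(add(SSZ, mul(Z, SSZ)), Z)))))))
  [19] S(S(S(S(S(S(add(S(add(SZ, mul(Z, SSZ))), Z)))))))
  [20] S(S(S(S(S(S(S(add(add(SZ, mul(Z, SSZ)), Z))))))))
  [21] S(S(S(S(S(S(S(add(S(add(Z, mul(Z, SSZ))), Z))))))))
  [22] S(S(S(S(S(S(S(S(add(add(Z, mul(Z, SSZ)), Z)))))))))
  [23] S(S(S(S(S(S(S(S(add(mul(Z, SSZ), Z)))))))))
  [24] S(S(S(S(S(S(S(S(add(Z, Z)))))))))
  [25] S^8(Z)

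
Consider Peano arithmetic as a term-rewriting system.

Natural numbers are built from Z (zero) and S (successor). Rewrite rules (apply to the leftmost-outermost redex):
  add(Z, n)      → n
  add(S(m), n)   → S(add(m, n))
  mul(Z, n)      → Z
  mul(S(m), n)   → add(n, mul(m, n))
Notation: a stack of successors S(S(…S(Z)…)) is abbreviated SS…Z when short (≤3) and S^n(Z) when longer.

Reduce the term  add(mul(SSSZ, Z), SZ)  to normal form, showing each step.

Answer: normal form = SZ  (in 8 steps)

Derivation:
  start: add(mul(SSSZ, Z), SZ)
  →1  add(add(Z, mul(SSZ, Z)), SZ)
  →2  add(mul(SSZ, Z), SZ)
  →3  add(add(Z, mul(SZ, Z)), SZ)
  →4  add(mul(SZ, Z), SZ)
  →5  add(add(Z, mul(Z, Z)), SZ)
  →6  add(mul(Z, Z), SZ)
  →7  add(Z, SZ)
  →8  SZ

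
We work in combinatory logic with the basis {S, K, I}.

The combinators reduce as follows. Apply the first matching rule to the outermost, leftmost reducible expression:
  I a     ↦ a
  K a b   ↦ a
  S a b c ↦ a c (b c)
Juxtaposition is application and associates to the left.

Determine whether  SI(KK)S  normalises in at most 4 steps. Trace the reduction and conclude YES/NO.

Answer: YES — reaches normal form SK in 3 ≤ 4 steps

Working:
  start: SI(KK)S
  step 1: IS(KKS)
  step 2: S(KKS)
  step 3: SK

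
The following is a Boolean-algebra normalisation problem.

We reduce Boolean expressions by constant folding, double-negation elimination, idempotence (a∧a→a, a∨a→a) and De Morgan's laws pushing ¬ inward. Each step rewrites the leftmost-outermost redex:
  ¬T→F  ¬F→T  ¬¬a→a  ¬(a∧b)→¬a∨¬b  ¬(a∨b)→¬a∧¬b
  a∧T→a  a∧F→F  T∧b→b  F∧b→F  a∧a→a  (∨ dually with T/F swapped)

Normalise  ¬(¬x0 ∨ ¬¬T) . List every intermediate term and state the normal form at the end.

Answer: normal form = F  (in 5 steps)

Working:
  start: ¬(¬x0 ∨ ¬¬T)
  step 1: ¬¬x0 ∧ ¬¬¬T
  step 2: x0 ∧ ¬¬¬T
  step 3: x0 ∧ ¬T
  step 4: x0 ∧ F
  step 5: F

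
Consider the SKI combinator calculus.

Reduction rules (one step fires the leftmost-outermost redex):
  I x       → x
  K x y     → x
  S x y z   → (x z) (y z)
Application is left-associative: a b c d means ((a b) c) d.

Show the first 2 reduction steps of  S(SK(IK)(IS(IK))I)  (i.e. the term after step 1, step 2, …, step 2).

Answer: after 2 steps: S(IS(IK)I)

Working:
  start: S(SK(IK)(IS(IK))I)
  step 1: S(K(IS(IK))(IK(IS(IK)))I)
  step 2: S(IS(IK)I)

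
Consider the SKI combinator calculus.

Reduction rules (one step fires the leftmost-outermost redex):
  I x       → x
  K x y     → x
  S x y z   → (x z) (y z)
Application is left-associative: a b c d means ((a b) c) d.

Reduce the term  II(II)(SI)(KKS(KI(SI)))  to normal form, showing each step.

Answer: normal form = SI(KI)  (in 6 steps)

Reduction:
  start: II(II)(SI)(KKS(KI(SI)))
  step 1: I(II)(SI)(KKS(KI(SI)))
  step 2: II(SI)(KKS(KI(SI)))
  step 3: I(SI)(KKS(KI(SI)))
  step 4: SI(KKS(KI(SI)))
  step 5: SI(K(KI(SI)))
  step 6: SI(KI)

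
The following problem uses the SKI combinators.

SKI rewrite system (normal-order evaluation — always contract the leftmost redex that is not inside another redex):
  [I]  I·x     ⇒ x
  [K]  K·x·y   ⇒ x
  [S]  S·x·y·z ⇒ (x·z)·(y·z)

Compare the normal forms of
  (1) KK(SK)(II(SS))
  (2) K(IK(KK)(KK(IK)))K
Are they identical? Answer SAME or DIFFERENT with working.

Term A:
  start: KK(SK)(II(SS))
  [1] K(II(SS))
  [2] K(I(SS))
  [3] K(SS)

Term B:
  start: K(IK(KK)(KK(IK)))K
  [1] IK(KK)(KK(IK))
  [2] K(KK)(KK(IK))
  [3] KK

Answer: DIFFERENT — A ⇓ K(SS), B ⇓ KK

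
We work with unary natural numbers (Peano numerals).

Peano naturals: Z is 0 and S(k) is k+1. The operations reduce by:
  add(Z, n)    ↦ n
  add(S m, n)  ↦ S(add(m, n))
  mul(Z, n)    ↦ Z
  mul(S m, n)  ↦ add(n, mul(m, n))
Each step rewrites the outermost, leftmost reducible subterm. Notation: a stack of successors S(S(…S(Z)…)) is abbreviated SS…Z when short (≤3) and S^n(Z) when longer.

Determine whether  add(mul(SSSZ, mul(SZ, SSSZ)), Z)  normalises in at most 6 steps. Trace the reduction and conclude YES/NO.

  start: add(mul(SSSZ, mul(SZ, SSSZ)), Z)
  step 1: add(add(mul(SZ, SSSZ), mul(SSZ, mul(SZ, SSSZ))), Z)
  step 2: add(add(add(SSSZ, mul(Z, SSSZ)), mul(SSZ, mul(SZ, SSSZ))), Z)
  step 3: add(add(S(add(SSZ, mul(Z, SSSZ))), mul(SSZ, mul(SZ, SSSZ))), Z)
  step 4: add(S(add(add(SSZ, mul(Z, SSSZ)), mul(SSZ, mul(SZ, SSSZ)))), Z)
  step 5: S(add(add(add(SSZ, mul(Z, SSSZ)), mul(SSZ, mul(SZ, SSSZ))), Z))
  step 6: S(add(add(S(add(SZ, mul(Z, SSSZ))), mul(SSZ, mul(SZ, SSSZ))), Z))

Answer: NO — after 6 steps the term is S(add(add(S(add(SZ, mul(Z, SSSZ))), mul(SSZ, mul(SZ, SSSZ))), Z)), not yet normal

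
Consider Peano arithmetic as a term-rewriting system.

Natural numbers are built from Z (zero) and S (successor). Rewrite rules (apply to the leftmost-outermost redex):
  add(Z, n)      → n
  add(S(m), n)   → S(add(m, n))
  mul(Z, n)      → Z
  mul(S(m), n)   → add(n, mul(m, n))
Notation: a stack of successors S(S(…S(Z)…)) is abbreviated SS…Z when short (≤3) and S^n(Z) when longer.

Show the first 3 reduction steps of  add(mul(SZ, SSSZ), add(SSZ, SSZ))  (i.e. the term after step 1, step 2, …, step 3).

  start: add(mul(SZ, SSSZ), add(SSZ, SSZ))
  step 1: add(add(SSSZ, mul(Z, SSSZ)), add(SSZ, SSZ))
  step 2: add(S(add(SSZ, mul(Z, SSSZ))), add(SSZ, SSZ))
  step 3: S(add(add(SSZ, mul(Z, SSSZ)), add(SSZ, SSZ)))

Answer: after 3 steps: S(add(add(SSZ, mul(Z, SSSZ)), add(SSZ, SSZ)))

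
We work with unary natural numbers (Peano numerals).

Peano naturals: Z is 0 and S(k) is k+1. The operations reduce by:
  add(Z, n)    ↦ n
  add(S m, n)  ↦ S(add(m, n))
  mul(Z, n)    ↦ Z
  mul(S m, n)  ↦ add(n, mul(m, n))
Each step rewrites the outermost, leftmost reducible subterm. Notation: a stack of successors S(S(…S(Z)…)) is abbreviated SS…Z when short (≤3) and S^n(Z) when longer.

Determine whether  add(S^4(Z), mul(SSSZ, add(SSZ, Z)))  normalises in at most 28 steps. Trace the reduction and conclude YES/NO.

  start: add(S^4(Z), mul(SSSZ, add(SSZ, Z)))
  step 1: S(add(SSSZ, mul(SSSZ, add(SSZ, Z))))
  step 2: S(S(add(SSZ, mul(SSSZ, add(SSZ, Z)))))
  step 3: S(S(S(add(SZ, mul(SSSZ, add(SSZ, Z))))))
  step 4: S(S(S(S(add(Z, mul(SSSZ, add(SSZ, Z)))))))
  step 5: S(S(S(S(mul(SSSZ, add(SSZ, Z))))))
  step 6: S(S(S(S(add(add(SSZ, Z), mul(SSZ, add(SSZ, Z)))))))
  step 7: S(S(S(S(add(S(add(SZ, Z)), mul(SSZ, add(SSZ, Z)))))))
  step 8: S(S(S(S(S(add(add(SZ, Z), mul(SSZ, add(SSZ, Z))))))))
  step 9: S(S(S(S(S(add(S(add(Z, Z)), mul(SSZ, add(SSZ, Z))))))))
  step 10: S(S(S(S(S(S(add(add(Z, Z), mul(SSZ, add(SSZ, Z)))))))))
  step 11: S(S(S(S(S(S(add(Z, mul(SSZ, add(SSZ, Z)))))))))
  step 12: S(S(S(S(S(S(mul(SSZ, add(SSZ, Z))))))))
  step 13: S(S(S(S(S(S(add(add(SSZ, Z), mul(SZ, add(SSZ, Z)))))))))
  step 14: S(S(S(S(S(S(add(S(add(SZ, Z)), mul(SZ, add(SSZ, Z)))))))))
  step 15: S(S(S(S(S(S(S(add(add(SZ, Z), mul(SZ, add(SSZ, Z))))))))))
  step 16: S(S(S(S(S(S(S(add(S(add(Z, Z)), mul(SZ, add(SSZ, Z))))))))))
  step 17: S(S(S(S(S(S(S(S(add(add(Z, Z), mul(SZ, add(SSZ, Z)))))))))))
  step 18: S(S(S(S(S(S(S(S(add(Z, mul(SZ, add(SSZ, Z)))))))))))
  step 19: S(S(S(S(S(S(S(S(mul(SZ, add(SSZ, Z))))))))))
  step 20: S(S(S(S(S(S(S(S(add(add(SSZ, Z), mul(Z, add(SSZ, Z)))))))))))
  step 21: S(S(S(S(S(S(S(S(add(S(add(SZ, Z)), mul(Z, add(SSZ, Z)))))))))))
  step 22: S(S(S(S(S(S(S(S(S(add(add(SZ, Z), mul(Z, add(SSZ, Z))))))))))))
  step 23: S(S(S(S(S(S(S(S(S(add(S(add(Z, Z)), mul(Z, add(SSZ, Z))))))))))))
  step 24: S(S(S(S(S(S(S(S(S(S(add(add(Z, Z), mul(Z, add(SSZ, Z)))))))))))))
  step 25: S(S(S(S(S(S(S(S(S(S(add(Z, mul(Z, add(SSZ, Z)))))))))))))
  step 26: S(S(S(S(S(S(S(S(S(S(mul(Z, add(SSZ, Z))))))))))))
  step 27: S^10(Z)

Answer: YES — reaches normal form S^10(Z) in 27 ≤ 28 steps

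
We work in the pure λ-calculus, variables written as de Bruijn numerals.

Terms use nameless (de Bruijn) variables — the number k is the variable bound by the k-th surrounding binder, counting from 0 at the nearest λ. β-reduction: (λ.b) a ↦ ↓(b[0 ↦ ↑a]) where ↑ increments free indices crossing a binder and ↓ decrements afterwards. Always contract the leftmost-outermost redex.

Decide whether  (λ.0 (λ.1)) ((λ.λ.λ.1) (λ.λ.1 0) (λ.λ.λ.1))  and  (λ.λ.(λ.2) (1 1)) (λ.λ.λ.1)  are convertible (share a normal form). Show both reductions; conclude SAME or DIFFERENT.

Answer: DIFFERENT — A ⇓ λ.λ.λ.1, B ⇓ λ.λ.λ.λ.1

Reduction:
Term A:
  start: (λ.0 (λ.1)) ((λ.λ.λ.1) (λ.λ.1 0) (λ.λ.λ.1))
  step 1: (λ.λ.λ.1) (λ.λ.1 0) (λ.λ.λ.1) (λ.(λ.λ.λ.1) (λ.λ.1 0) (λ.λ.λ.1))
  step 2: (λ.λ.1) (λ.λ.λ.1) (λ.(λ.λ.λ.1) (λ.λ.1 0) (λ.λ.λ.1))
  step 3: (λ.λ.λ.λ.1) (λ.(λ.λ.λ.1) (λ.λ.1 0) (λ.λ.λ.1))
  step 4: λ.λ.λ.1

Term B:
  start: (λ.λ.(λ.2) (1 1)) (λ.λ.λ.1)
  step 1: λ.(λ.λ.λ.λ.1) ((λ.λ.λ.1) (λ.λ.λ.1))
  step 2: λ.λ.λ.λ.1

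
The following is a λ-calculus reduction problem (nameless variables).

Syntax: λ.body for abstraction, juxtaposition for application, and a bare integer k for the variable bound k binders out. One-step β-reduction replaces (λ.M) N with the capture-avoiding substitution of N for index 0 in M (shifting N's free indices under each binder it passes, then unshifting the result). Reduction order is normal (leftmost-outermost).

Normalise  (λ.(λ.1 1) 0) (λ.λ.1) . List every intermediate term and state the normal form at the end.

  start: (λ.(λ.1 1) 0) (λ.λ.1)
  →1  (λ.(λ.λ.1) (λ.λ.1)) (λ.λ.1)
  →2  (λ.λ.1) (λ.λ.1)
  →3  λ.λ.λ.1

Answer: normal form = λ.λ.λ.1  (in 3 steps)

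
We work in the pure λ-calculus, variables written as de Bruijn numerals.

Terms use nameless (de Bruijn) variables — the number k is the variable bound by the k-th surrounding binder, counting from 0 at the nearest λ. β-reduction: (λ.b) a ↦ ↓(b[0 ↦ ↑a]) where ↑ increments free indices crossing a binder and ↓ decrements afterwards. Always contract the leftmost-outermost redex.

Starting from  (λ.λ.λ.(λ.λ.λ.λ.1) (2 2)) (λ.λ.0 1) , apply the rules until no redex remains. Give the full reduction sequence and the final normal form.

  start: (λ.λ.λ.(λ.λ.λ.λ.1) (2 2)) (λ.λ.0 1)
  step 1: λ.λ.(λ.λ.λ.λ.1) ((λ.λ.0 1) (λ.λ.0 1))
  step 2: λ.λ.λ.λ.λ.1

Answer: normal form = λ.λ.λ.λ.λ.1  (in 2 steps)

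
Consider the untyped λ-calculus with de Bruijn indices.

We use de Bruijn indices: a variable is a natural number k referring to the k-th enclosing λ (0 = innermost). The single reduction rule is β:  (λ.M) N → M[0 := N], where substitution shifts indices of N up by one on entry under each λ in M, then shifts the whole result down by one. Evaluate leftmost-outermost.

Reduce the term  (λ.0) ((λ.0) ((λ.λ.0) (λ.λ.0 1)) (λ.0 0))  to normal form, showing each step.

Answer: normal form = λ.0 0  (in 4 steps)

Reduction:
  start: (λ.0) ((λ.0) ((λ.λ.0) (λ.λ.0 1)) (λ.0 0))
  →1  (λ.0) ((λ.λ.0) (λ.λ.0 1)) (λ.0 0)
  →2  (λ.λ.0) (λ.λ.0 1) (λ.0 0)
  →3  (λ.0) (λ.0 0)
  →4  λ.0 0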